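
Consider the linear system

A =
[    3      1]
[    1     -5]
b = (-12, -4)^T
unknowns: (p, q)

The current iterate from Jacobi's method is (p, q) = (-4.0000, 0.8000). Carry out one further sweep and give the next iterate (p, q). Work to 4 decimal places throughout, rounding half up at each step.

(-4.2667, 0.0000)

One sweep:
  p = (-12 - (1)·0.8000) / (3) = -4.2667
  q = (-4 - (1)·-4.0000) / (-5) = 0.0000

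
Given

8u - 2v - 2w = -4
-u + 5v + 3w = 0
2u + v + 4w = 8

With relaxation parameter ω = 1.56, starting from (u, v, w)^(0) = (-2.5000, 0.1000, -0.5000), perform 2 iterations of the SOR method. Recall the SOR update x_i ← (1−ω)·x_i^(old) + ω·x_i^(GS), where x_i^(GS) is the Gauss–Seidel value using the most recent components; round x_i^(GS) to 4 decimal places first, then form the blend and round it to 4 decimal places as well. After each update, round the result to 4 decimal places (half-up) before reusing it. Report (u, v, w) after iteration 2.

Iteration 1:
  u: GS value = (-4 - (-2)·0.1000 - (-2)·-0.5000) / (8) = -0.6000;  u ← (1−ω)·-2.5000 + ω·-0.6000 = 0.4640
  v: GS value = (0 - (-1)·0.4640 - (3)·-0.5000) / (5) = 0.3928;  v ← (1−ω)·0.1000 + ω·0.3928 = 0.5568
  w: GS value = (8 - (2)·0.4640 - (1)·0.5568) / (4) = 1.6288;  w ← (1−ω)·-0.5000 + ω·1.6288 = 2.8209
Iteration 2:
  u: GS value = (-4 - (-2)·0.5568 - (-2)·2.8209) / (8) = 0.3444;  u ← (1−ω)·0.4640 + ω·0.3444 = 0.2774
  v: GS value = (0 - (-1)·0.2774 - (3)·2.8209) / (5) = -1.6371;  v ← (1−ω)·0.5568 + ω·-1.6371 = -2.8657
  w: GS value = (8 - (2)·0.2774 - (1)·-2.8657) / (4) = 2.5777;  w ← (1−ω)·2.8209 + ω·2.5777 = 2.4415

(0.2774, -2.8657, 2.4415)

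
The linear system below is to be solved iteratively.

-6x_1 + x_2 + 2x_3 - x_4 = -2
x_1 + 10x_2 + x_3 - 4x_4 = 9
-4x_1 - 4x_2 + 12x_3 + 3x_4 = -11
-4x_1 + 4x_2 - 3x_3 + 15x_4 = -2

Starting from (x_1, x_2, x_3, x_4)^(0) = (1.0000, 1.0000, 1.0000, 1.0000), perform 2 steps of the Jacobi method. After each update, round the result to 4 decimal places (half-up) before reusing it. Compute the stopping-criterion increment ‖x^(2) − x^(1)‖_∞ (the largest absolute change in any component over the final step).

0.4156

Iteration 1:
  x_1 = (-2 - (1)·1.0000 - (2)·1.0000 - (-1)·1.0000) / (-6) = 0.6667
  x_2 = (9 - (1)·1.0000 - (1)·1.0000 - (-4)·1.0000) / (10) = 1.1000
  x_3 = (-11 - (-4)·1.0000 - (-4)·1.0000 - (3)·1.0000) / (12) = -0.5000
  x_4 = (-2 - (-4)·1.0000 - (4)·1.0000 - (-3)·1.0000) / (15) = 0.0667
Iteration 2:
  x_1 = (-2 - (1)·1.1000 - (2)·-0.5000 - (-1)·0.0667) / (-6) = 0.3389
  x_2 = (9 - (1)·0.6667 - (1)·-0.5000 - (-4)·0.0667) / (10) = 0.9100
  x_3 = (-11 - (-4)·0.6667 - (-4)·1.1000 - (3)·0.0667) / (12) = -0.3444
  x_4 = (-2 - (-4)·0.6667 - (4)·1.1000 - (-3)·-0.5000) / (15) = -0.3489
Change: (-0.3278, -0.1900, 0.1556, -0.4156) → max |·| = 0.4156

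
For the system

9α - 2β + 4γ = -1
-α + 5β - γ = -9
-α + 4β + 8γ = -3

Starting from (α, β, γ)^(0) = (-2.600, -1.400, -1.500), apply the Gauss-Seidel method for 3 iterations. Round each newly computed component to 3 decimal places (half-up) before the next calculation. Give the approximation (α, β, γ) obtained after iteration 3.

Iteration 1:
  α = (-1 - (-2)·-1.400 - (4)·-1.500) / (9) = 0.244
  β = (-9 - (-1)·0.244 - (-1)·-1.500) / (5) = -2.051
  γ = (-3 - (-1)·0.244 - (4)·-2.051) / (8) = 0.681
Iteration 2:
  α = (-1 - (-2)·-2.051 - (4)·0.681) / (9) = -0.870
  β = (-9 - (-1)·-0.870 - (-1)·0.681) / (5) = -1.838
  γ = (-3 - (-1)·-0.870 - (4)·-1.838) / (8) = 0.435
Iteration 3:
  α = (-1 - (-2)·-1.838 - (4)·0.435) / (9) = -0.713
  β = (-9 - (-1)·-0.713 - (-1)·0.435) / (5) = -1.856
  γ = (-3 - (-1)·-0.713 - (4)·-1.856) / (8) = 0.464

(-0.713, -1.856, 0.464)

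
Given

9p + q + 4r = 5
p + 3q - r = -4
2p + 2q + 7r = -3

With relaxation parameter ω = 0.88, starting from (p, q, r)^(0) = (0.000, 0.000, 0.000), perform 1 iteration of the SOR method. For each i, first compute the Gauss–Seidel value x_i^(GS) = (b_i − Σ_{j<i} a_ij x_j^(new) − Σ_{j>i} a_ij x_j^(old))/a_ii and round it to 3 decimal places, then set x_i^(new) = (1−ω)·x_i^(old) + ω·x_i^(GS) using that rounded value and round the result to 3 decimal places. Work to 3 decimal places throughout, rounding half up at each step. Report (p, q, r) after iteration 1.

Iteration 1:
  p: GS value = (5 - (1)·0.000 - (4)·0.000) / (9) = 0.556;  p ← (1−ω)·0.000 + ω·0.556 = 0.489
  q: GS value = (-4 - (1)·0.489 - (-1)·0.000) / (3) = -1.496;  q ← (1−ω)·0.000 + ω·-1.496 = -1.316
  r: GS value = (-3 - (2)·0.489 - (2)·-1.316) / (7) = -0.192;  r ← (1−ω)·0.000 + ω·-0.192 = -0.169

(0.489, -1.316, -0.169)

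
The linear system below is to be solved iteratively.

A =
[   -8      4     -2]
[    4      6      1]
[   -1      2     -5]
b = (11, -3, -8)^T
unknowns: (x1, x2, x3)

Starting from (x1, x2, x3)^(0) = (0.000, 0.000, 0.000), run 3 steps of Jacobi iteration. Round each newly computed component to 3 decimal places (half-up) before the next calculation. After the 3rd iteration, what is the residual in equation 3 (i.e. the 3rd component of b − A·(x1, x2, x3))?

-0.536

Iteration 1:
  x1 = (11 - (4)·0.000 - (-2)·0.000) / (-8) = -1.375
  x2 = (-3 - (4)·0.000 - (1)·0.000) / (6) = -0.500
  x3 = (-8 - (-1)·0.000 - (2)·0.000) / (-5) = 1.600
Iteration 2:
  x1 = (11 - (4)·-0.500 - (-2)·1.600) / (-8) = -2.025
  x2 = (-3 - (4)·-1.375 - (1)·1.600) / (6) = 0.150
  x3 = (-8 - (-1)·-1.375 - (2)·-0.500) / (-5) = 1.675
Iteration 3:
  x1 = (11 - (4)·0.150 - (-2)·1.675) / (-8) = -1.719
  x2 = (-3 - (4)·-2.025 - (1)·1.675) / (6) = 0.571
  x3 = (-8 - (-1)·-2.025 - (2)·0.150) / (-5) = 2.065
Residual b − A·x = (-0.906, -1.615, -0.536)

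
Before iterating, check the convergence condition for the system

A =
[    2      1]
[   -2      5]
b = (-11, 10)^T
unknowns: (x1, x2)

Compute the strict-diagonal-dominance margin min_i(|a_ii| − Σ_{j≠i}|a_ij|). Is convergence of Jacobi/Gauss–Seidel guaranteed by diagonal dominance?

row 1: |2| − (1) = 1
row 2: |5| − (2) = 3
minimum over rows = 1 → strictly diagonally dominant (convergence guaranteed)

1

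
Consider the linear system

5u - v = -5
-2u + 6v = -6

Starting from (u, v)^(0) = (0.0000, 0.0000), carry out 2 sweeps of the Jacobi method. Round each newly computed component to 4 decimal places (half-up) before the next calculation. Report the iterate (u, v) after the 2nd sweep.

Iteration 1:
  u = (-5 - (-1)·0.0000) / (5) = -1.0000
  v = (-6 - (-2)·0.0000) / (6) = -1.0000
Iteration 2:
  u = (-5 - (-1)·-1.0000) / (5) = -1.2000
  v = (-6 - (-2)·-1.0000) / (6) = -1.3333

(-1.2000, -1.3333)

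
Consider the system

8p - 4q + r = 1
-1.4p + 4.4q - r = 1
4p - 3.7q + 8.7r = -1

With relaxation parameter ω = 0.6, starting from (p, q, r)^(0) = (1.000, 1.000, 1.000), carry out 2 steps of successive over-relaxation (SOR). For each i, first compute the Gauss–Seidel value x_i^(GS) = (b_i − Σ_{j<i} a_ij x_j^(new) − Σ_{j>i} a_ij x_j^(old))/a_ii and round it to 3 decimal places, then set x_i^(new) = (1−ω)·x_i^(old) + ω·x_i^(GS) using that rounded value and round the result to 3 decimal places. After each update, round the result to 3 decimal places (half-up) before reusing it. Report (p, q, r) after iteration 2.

(0.571, 0.615, 0.068)

Iteration 1:
  p: GS value = (1 - (-4)·1.000 - (1)·1.000) / (8) = 0.500;  p ← (1−ω)·1.000 + ω·0.500 = 0.700
  q: GS value = (1 - (-1.4)·0.700 - (-1)·1.000) / (4.4) = 0.677;  q ← (1−ω)·1.000 + ω·0.677 = 0.806
  r: GS value = (-1 - (4)·0.700 - (-3.7)·0.806) / (8.7) = -0.094;  r ← (1−ω)·1.000 + ω·-0.094 = 0.344
Iteration 2:
  p: GS value = (1 - (-4)·0.806 - (1)·0.344) / (8) = 0.485;  p ← (1−ω)·0.700 + ω·0.485 = 0.571
  q: GS value = (1 - (-1.4)·0.571 - (-1)·0.344) / (4.4) = 0.487;  q ← (1−ω)·0.806 + ω·0.487 = 0.615
  r: GS value = (-1 - (4)·0.571 - (-3.7)·0.615) / (8.7) = -0.116;  r ← (1−ω)·0.344 + ω·-0.116 = 0.068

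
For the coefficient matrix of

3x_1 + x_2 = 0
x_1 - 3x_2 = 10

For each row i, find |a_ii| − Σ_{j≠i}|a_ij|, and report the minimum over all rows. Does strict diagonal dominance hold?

2

row 1: |3| − (1) = 2
row 2: |-3| − (1) = 2
minimum over rows = 2 → strictly diagonally dominant (convergence guaranteed)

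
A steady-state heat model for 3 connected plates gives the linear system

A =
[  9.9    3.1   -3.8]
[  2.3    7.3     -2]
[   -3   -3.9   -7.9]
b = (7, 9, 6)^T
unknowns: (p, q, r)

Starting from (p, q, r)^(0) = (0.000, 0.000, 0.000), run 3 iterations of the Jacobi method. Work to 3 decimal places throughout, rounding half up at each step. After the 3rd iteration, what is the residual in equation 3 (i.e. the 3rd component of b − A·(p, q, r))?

Iteration 1:
  p = (7 - (3.1)·0.000 - (-3.8)·0.000) / (9.9) = 0.707
  q = (9 - (2.3)·0.000 - (-2)·0.000) / (7.3) = 1.233
  r = (6 - (-3)·0.000 - (-3.9)·0.000) / (-7.9) = -0.759
Iteration 2:
  p = (7 - (3.1)·1.233 - (-3.8)·-0.759) / (9.9) = 0.030
  q = (9 - (2.3)·0.707 - (-2)·-0.759) / (7.3) = 0.802
  r = (6 - (-3)·0.707 - (-3.9)·1.233) / (-7.9) = -1.637
Iteration 3:
  p = (7 - (3.1)·0.802 - (-3.8)·-1.637) / (9.9) = -0.172
  q = (9 - (2.3)·0.030 - (-2)·-1.637) / (7.3) = 0.775
  r = (6 - (-3)·0.030 - (-3.9)·0.802) / (-7.9) = -1.167
Residual b − A·x = (1.866, 1.404, -0.713)

-0.713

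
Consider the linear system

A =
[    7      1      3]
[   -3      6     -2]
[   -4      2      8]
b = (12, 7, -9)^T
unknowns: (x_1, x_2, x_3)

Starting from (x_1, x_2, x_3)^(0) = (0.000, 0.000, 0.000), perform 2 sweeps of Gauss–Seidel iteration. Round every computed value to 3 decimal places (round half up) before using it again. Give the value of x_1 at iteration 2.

1.757

Iteration 1:
  x_1 = (12 - (1)·0.000 - (3)·0.000) / (7) = 1.714
  x_2 = (7 - (-3)·1.714 - (-2)·0.000) / (6) = 2.024
  x_3 = (-9 - (-4)·1.714 - (2)·2.024) / (8) = -0.774
Iteration 2:
  x_1 = (12 - (1)·2.024 - (3)·-0.774) / (7) = 1.757
  x_2 = (7 - (-3)·1.757 - (-2)·-0.774) / (6) = 1.787
  x_3 = (-9 - (-4)·1.757 - (2)·1.787) / (8) = -0.693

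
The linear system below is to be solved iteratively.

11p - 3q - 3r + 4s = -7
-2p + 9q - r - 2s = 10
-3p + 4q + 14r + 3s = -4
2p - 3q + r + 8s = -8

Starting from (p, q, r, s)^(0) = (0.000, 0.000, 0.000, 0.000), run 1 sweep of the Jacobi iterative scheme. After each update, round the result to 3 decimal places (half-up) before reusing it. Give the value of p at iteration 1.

Iteration 1:
  p = (-7 - (-3)·0.000 - (-3)·0.000 - (4)·0.000) / (11) = -0.636
  q = (10 - (-2)·0.000 - (-1)·0.000 - (-2)·0.000) / (9) = 1.111
  r = (-4 - (-3)·0.000 - (4)·0.000 - (3)·0.000) / (14) = -0.286
  s = (-8 - (2)·0.000 - (-3)·0.000 - (1)·0.000) / (8) = -1.000

-0.636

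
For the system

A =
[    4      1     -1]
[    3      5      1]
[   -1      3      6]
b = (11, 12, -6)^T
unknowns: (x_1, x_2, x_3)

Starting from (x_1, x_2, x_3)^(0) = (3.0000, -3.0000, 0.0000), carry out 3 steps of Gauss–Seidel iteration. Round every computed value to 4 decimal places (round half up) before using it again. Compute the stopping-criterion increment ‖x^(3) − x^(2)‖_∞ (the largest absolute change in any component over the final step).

0.3003

Iteration 1:
  x_1 = (11 - (1)·-3.0000 - (-1)·0.0000) / (4) = 3.5000
  x_2 = (12 - (3)·3.5000 - (1)·0.0000) / (5) = 0.3000
  x_3 = (-6 - (-1)·3.5000 - (3)·0.3000) / (6) = -0.5667
Iteration 2:
  x_1 = (11 - (1)·0.3000 - (-1)·-0.5667) / (4) = 2.5333
  x_2 = (12 - (3)·2.5333 - (1)·-0.5667) / (5) = 0.9934
  x_3 = (-6 - (-1)·2.5333 - (3)·0.9934) / (6) = -1.0745
Iteration 3:
  x_1 = (11 - (1)·0.9934 - (-1)·-1.0745) / (4) = 2.2330
  x_2 = (12 - (3)·2.2330 - (1)·-1.0745) / (5) = 1.2751
  x_3 = (-6 - (-1)·2.2330 - (3)·1.2751) / (6) = -1.2654
Change: (-0.3003, 0.2817, -0.1909) → max |·| = 0.3003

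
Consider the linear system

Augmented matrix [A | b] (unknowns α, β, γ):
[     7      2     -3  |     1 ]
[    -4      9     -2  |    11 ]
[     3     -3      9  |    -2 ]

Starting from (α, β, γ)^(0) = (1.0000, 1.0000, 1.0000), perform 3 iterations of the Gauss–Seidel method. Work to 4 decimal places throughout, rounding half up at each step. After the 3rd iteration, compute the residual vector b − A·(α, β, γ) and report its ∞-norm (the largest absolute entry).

Iteration 1:
  α = (1 - (2)·1.0000 - (-3)·1.0000) / (7) = 0.2857
  β = (11 - (-4)·0.2857 - (-2)·1.0000) / (9) = 1.5714
  γ = (-2 - (3)·0.2857 - (-3)·1.5714) / (9) = 0.2063
Iteration 2:
  α = (1 - (2)·1.5714 - (-3)·0.2063) / (7) = -0.2177
  β = (11 - (-4)·-0.2177 - (-2)·0.2063) / (9) = 1.1713
  γ = (-2 - (3)·-0.2177 - (-3)·1.1713) / (9) = 0.2408
Iteration 3:
  α = (1 - (2)·1.1713 - (-3)·0.2408) / (7) = -0.0886
  β = (11 - (-4)·-0.0886 - (-2)·0.2408) / (9) = 1.2364
  γ = (-2 - (3)·-0.0886 - (-3)·1.2364) / (9) = 0.2194
Residual b − A·x = (-0.1944, -0.0432, 0.0004); ∞-norm = 0.1944

0.1944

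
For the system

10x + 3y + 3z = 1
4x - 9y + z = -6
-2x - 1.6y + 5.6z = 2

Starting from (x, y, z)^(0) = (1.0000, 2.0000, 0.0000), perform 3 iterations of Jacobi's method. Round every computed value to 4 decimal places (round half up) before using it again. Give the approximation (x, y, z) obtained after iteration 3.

Iteration 1:
  x = (1 - (3)·2.0000 - (3)·0.0000) / (10) = -0.5000
  y = (-6 - (4)·1.0000 - (1)·0.0000) / (-9) = 1.1111
  z = (2 - (-2)·1.0000 - (-1.6)·2.0000) / (5.6) = 1.2857
Iteration 2:
  x = (1 - (3)·1.1111 - (3)·1.2857) / (10) = -0.6190
  y = (-6 - (4)·-0.5000 - (1)·1.2857) / (-9) = 0.5873
  z = (2 - (-2)·-0.5000 - (-1.6)·1.1111) / (5.6) = 0.4960
Iteration 3:
  x = (1 - (3)·0.5873 - (3)·0.4960) / (10) = -0.2250
  y = (-6 - (4)·-0.6190 - (1)·0.4960) / (-9) = 0.4467
  z = (2 - (-2)·-0.6190 - (-1.6)·0.5873) / (5.6) = 0.3039

(-0.2250, 0.4467, 0.3039)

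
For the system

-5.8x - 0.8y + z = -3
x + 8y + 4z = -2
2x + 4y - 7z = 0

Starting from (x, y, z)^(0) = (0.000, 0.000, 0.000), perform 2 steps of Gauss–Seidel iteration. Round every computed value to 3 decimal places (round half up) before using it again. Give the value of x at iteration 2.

0.555

Iteration 1:
  x = (-3 - (-0.8)·0.000 - (1)·0.000) / (-5.8) = 0.517
  y = (-2 - (1)·0.517 - (4)·0.000) / (8) = -0.315
  z = (0 - (2)·0.517 - (4)·-0.315) / (-7) = -0.032
Iteration 2:
  x = (-3 - (-0.8)·-0.315 - (1)·-0.032) / (-5.8) = 0.555
  y = (-2 - (1)·0.555 - (4)·-0.032) / (8) = -0.303
  z = (0 - (2)·0.555 - (4)·-0.303) / (-7) = -0.015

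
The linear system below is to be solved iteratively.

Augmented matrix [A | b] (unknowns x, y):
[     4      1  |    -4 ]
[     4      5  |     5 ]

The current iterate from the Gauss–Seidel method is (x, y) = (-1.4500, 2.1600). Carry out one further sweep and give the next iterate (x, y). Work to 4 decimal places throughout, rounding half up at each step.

One sweep:
  x = (-4 - (1)·2.1600) / (4) = -1.5400
  y = (5 - (4)·-1.5400) / (5) = 2.2320

(-1.5400, 2.2320)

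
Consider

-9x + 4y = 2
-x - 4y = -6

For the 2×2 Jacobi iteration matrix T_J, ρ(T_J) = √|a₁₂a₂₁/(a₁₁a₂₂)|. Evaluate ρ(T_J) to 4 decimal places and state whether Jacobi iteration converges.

0.3333

a₁₂a₂₁/(a₁₁a₂₂) = (4)·(-1) / ((-9)·(-4)) = -0.111111
ρ = √|-0.111111| = √0.111111 = 0.3333
ρ < 1, so Jacobi converges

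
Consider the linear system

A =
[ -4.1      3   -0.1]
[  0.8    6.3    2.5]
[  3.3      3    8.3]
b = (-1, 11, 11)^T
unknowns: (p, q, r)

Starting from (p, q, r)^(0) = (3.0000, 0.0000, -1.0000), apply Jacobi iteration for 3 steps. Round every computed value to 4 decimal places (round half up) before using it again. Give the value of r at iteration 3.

Iteration 1:
  p = (-1 - (3)·0.0000 - (-0.1)·-1.0000) / (-4.1) = 0.2683
  q = (11 - (0.8)·3.0000 - (2.5)·-1.0000) / (6.3) = 1.7619
  r = (11 - (3.3)·3.0000 - (3)·0.0000) / (8.3) = 0.1325
Iteration 2:
  p = (-1 - (3)·1.7619 - (-0.1)·0.1325) / (-4.1) = 1.5299
  q = (11 - (0.8)·0.2683 - (2.5)·0.1325) / (6.3) = 1.6594
  r = (11 - (3.3)·0.2683 - (3)·1.7619) / (8.3) = 0.5818
Iteration 3:
  p = (-1 - (3)·1.6594 - (-0.1)·0.5818) / (-4.1) = 1.4439
  q = (11 - (0.8)·1.5299 - (2.5)·0.5818) / (6.3) = 1.3209
  r = (11 - (3.3)·1.5299 - (3)·1.6594) / (8.3) = 0.1172

0.1172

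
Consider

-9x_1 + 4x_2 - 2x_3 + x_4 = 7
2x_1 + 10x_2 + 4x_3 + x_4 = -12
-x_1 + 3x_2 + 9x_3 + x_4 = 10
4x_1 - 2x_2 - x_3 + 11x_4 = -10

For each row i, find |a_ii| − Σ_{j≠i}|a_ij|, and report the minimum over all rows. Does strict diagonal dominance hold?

2

row 1: |-9| − (4+2+1) = 2
row 2: |10| − (2+4+1) = 3
row 3: |9| − (1+3+1) = 4
row 4: |11| − (4+2+1) = 4
minimum over rows = 2 → strictly diagonally dominant (convergence guaranteed)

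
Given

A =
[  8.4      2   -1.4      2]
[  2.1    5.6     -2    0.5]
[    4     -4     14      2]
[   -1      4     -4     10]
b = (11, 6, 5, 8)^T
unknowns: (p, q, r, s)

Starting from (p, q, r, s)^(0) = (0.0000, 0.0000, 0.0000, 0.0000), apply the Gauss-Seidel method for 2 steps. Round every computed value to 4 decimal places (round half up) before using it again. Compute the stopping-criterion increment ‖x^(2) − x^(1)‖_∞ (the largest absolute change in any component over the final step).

0.2939

Iteration 1:
  p = (11 - (2)·0.0000 - (-1.4)·0.0000 - (2)·0.0000) / (8.4) = 1.3095
  q = (6 - (2.1)·1.3095 - (-2)·0.0000 - (0.5)·0.0000) / (5.6) = 0.5804
  r = (5 - (4)·1.3095 - (-4)·0.5804 - (2)·0.0000) / (14) = 0.1488
  s = (8 - (-1)·1.3095 - (4)·0.5804 - (-4)·0.1488) / (10) = 0.7583
Iteration 2:
  p = (11 - (2)·0.5804 - (-1.4)·0.1488 - (2)·0.7583) / (8.4) = 1.0156
  q = (6 - (2.1)·1.0156 - (-2)·0.1488 - (0.5)·0.7583) / (5.6) = 0.6760
  r = (5 - (4)·1.0156 - (-4)·0.6760 - (2)·0.7583) / (14) = 0.1518
  s = (8 - (-1)·1.0156 - (4)·0.6760 - (-4)·0.1518) / (10) = 0.6919
Change: (-0.2939, 0.0956, 0.0030, -0.0664) → max |·| = 0.2939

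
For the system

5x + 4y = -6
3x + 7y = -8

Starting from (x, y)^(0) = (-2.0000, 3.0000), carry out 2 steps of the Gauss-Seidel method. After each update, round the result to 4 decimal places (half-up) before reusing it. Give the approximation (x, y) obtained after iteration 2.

Iteration 1:
  x = (-6 - (4)·3.0000) / (5) = -3.6000
  y = (-8 - (3)·-3.6000) / (7) = 0.4000
Iteration 2:
  x = (-6 - (4)·0.4000) / (5) = -1.5200
  y = (-8 - (3)·-1.5200) / (7) = -0.4914

(-1.5200, -0.4914)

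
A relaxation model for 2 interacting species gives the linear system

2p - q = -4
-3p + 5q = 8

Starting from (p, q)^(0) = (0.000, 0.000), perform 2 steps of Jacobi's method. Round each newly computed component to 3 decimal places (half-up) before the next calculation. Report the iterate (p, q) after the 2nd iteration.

Iteration 1:
  p = (-4 - (-1)·0.000) / (2) = -2.000
  q = (8 - (-3)·0.000) / (5) = 1.600
Iteration 2:
  p = (-4 - (-1)·1.600) / (2) = -1.200
  q = (8 - (-3)·-2.000) / (5) = 0.400

(-1.200, 0.400)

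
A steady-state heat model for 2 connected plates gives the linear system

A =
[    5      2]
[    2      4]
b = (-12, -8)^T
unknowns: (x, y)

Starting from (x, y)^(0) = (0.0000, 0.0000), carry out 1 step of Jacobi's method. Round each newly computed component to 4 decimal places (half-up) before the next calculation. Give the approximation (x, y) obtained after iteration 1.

(-2.4000, -2.0000)

Iteration 1:
  x = (-12 - (2)·0.0000) / (5) = -2.4000
  y = (-8 - (2)·0.0000) / (4) = -2.0000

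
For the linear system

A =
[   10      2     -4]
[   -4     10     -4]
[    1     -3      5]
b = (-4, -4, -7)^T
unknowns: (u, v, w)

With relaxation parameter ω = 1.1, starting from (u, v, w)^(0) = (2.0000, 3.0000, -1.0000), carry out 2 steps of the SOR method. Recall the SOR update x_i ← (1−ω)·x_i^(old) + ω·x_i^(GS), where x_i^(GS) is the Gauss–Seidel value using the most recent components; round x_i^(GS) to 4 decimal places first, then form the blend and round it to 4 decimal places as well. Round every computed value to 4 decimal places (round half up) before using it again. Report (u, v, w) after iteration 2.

(-0.8681, -1.6576, -2.2089)

Iteration 1:
  u: GS value = (-4 - (2)·3.0000 - (-4)·-1.0000) / (10) = -1.4000;  u ← (1−ω)·2.0000 + ω·-1.4000 = -1.7400
  v: GS value = (-4 - (-4)·-1.7400 - (-4)·-1.0000) / (10) = -1.4960;  v ← (1−ω)·3.0000 + ω·-1.4960 = -1.9456
  w: GS value = (-7 - (1)·-1.7400 - (-3)·-1.9456) / (5) = -2.2194;  w ← (1−ω)·-1.0000 + ω·-2.2194 = -2.3413
Iteration 2:
  u: GS value = (-4 - (2)·-1.9456 - (-4)·-2.3413) / (10) = -0.9474;  u ← (1−ω)·-1.7400 + ω·-0.9474 = -0.8681
  v: GS value = (-4 - (-4)·-0.8681 - (-4)·-2.3413) / (10) = -1.6838;  v ← (1−ω)·-1.9456 + ω·-1.6838 = -1.6576
  w: GS value = (-7 - (1)·-0.8681 - (-3)·-1.6576) / (5) = -2.2209;  w ← (1−ω)·-2.3413 + ω·-2.2209 = -2.2089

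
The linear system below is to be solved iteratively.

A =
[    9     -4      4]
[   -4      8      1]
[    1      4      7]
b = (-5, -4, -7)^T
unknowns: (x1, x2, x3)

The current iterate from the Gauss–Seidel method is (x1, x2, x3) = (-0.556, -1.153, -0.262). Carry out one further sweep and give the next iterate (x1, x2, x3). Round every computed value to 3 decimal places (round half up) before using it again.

(-0.952, -0.943, -0.325)

One sweep:
  x1 = (-5 - (-4)·-1.153 - (4)·-0.262) / (9) = -0.952
  x2 = (-4 - (-4)·-0.952 - (1)·-0.262) / (8) = -0.943
  x3 = (-7 - (1)·-0.952 - (4)·-0.943) / (7) = -0.325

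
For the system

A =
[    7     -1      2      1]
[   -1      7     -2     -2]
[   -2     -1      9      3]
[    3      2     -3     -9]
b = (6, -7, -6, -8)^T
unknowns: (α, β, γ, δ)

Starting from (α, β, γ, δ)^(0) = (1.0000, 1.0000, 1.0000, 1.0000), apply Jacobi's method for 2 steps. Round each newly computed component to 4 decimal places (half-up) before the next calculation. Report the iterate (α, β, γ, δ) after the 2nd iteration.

(0.8481, -0.7914, -0.9418, 1.2381)

Iteration 1:
  α = (6 - (-1)·1.0000 - (2)·1.0000 - (1)·1.0000) / (7) = 0.5714
  β = (-7 - (-1)·1.0000 - (-2)·1.0000 - (-2)·1.0000) / (7) = -0.2857
  γ = (-6 - (-2)·1.0000 - (-1)·1.0000 - (3)·1.0000) / (9) = -0.6667
  δ = (-8 - (3)·1.0000 - (2)·1.0000 - (-3)·1.0000) / (-9) = 1.1111
Iteration 2:
  α = (6 - (-1)·-0.2857 - (2)·-0.6667 - (1)·1.1111) / (7) = 0.8481
  β = (-7 - (-1)·0.5714 - (-2)·-0.6667 - (-2)·1.1111) / (7) = -0.7914
  γ = (-6 - (-2)·0.5714 - (-1)·-0.2857 - (3)·1.1111) / (9) = -0.9418
  δ = (-8 - (3)·0.5714 - (2)·-0.2857 - (-3)·-0.6667) / (-9) = 1.2381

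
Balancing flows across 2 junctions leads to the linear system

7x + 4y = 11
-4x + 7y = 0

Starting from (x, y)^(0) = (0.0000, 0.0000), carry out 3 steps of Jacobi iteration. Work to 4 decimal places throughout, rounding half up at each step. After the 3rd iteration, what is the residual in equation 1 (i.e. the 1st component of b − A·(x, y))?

0.0003

Iteration 1:
  x = (11 - (4)·0.0000) / (7) = 1.5714
  y = (0 - (-4)·0.0000) / (7) = 0.0000
Iteration 2:
  x = (11 - (4)·0.0000) / (7) = 1.5714
  y = (0 - (-4)·1.5714) / (7) = 0.8979
Iteration 3:
  x = (11 - (4)·0.8979) / (7) = 1.0583
  y = (0 - (-4)·1.5714) / (7) = 0.8979
Residual b − A·x = (0.0003, -2.0521)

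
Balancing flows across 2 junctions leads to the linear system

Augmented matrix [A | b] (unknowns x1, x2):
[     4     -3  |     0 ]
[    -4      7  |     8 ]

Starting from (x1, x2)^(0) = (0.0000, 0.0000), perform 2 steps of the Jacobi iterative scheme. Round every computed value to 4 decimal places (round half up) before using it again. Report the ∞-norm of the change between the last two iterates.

0.8572

Iteration 1:
  x1 = (0 - (-3)·0.0000) / (4) = 0.0000
  x2 = (8 - (-4)·0.0000) / (7) = 1.1429
Iteration 2:
  x1 = (0 - (-3)·1.1429) / (4) = 0.8572
  x2 = (8 - (-4)·0.0000) / (7) = 1.1429
Change: (0.8572, 0.0000) → max |·| = 0.8572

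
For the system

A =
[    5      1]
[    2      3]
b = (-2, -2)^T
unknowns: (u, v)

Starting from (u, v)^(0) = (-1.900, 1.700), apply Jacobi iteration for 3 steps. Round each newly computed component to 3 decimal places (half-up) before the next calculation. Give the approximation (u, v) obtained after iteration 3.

(-0.365, -0.320)

Iteration 1:
  u = (-2 - (1)·1.700) / (5) = -0.740
  v = (-2 - (2)·-1.900) / (3) = 0.600
Iteration 2:
  u = (-2 - (1)·0.600) / (5) = -0.520
  v = (-2 - (2)·-0.740) / (3) = -0.173
Iteration 3:
  u = (-2 - (1)·-0.173) / (5) = -0.365
  v = (-2 - (2)·-0.520) / (3) = -0.320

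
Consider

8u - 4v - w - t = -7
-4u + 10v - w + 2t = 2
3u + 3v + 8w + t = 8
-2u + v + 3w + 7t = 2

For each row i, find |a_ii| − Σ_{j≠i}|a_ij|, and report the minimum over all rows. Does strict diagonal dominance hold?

1

row 1: |8| − (4+1+1) = 2
row 2: |10| − (4+1+2) = 3
row 3: |8| − (3+3+1) = 1
row 4: |7| − (2+1+3) = 1
minimum over rows = 1 → strictly diagonally dominant (convergence guaranteed)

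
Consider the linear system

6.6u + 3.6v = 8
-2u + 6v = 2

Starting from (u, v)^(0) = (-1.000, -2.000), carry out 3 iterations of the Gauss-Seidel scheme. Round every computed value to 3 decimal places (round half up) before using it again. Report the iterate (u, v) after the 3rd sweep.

Iteration 1:
  u = (8 - (3.6)·-2.000) / (6.6) = 2.303
  v = (2 - (-2)·2.303) / (6) = 1.101
Iteration 2:
  u = (8 - (3.6)·1.101) / (6.6) = 0.612
  v = (2 - (-2)·0.612) / (6) = 0.537
Iteration 3:
  u = (8 - (3.6)·0.537) / (6.6) = 0.919
  v = (2 - (-2)·0.919) / (6) = 0.640

(0.919, 0.640)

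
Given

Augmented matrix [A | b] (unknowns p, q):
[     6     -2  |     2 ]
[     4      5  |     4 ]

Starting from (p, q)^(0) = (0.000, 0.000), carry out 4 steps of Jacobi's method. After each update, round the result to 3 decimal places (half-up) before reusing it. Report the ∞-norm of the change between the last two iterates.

0.071

Iteration 1:
  p = (2 - (-2)·0.000) / (6) = 0.333
  q = (4 - (4)·0.000) / (5) = 0.800
Iteration 2:
  p = (2 - (-2)·0.800) / (6) = 0.600
  q = (4 - (4)·0.333) / (5) = 0.534
Iteration 3:
  p = (2 - (-2)·0.534) / (6) = 0.511
  q = (4 - (4)·0.600) / (5) = 0.320
Iteration 4:
  p = (2 - (-2)·0.320) / (6) = 0.440
  q = (4 - (4)·0.511) / (5) = 0.391
Change: (-0.071, 0.071) → max |·| = 0.071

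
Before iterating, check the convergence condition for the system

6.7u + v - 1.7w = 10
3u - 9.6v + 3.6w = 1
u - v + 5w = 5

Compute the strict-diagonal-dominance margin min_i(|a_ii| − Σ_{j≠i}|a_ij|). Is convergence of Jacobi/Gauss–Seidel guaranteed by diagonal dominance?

row 1: |6.7| − (1+1.7) = 4
row 2: |-9.6| − (3+3.6) = 3
row 3: |5| − (1+1) = 3
minimum over rows = 3 → strictly diagonally dominant (convergence guaranteed)

3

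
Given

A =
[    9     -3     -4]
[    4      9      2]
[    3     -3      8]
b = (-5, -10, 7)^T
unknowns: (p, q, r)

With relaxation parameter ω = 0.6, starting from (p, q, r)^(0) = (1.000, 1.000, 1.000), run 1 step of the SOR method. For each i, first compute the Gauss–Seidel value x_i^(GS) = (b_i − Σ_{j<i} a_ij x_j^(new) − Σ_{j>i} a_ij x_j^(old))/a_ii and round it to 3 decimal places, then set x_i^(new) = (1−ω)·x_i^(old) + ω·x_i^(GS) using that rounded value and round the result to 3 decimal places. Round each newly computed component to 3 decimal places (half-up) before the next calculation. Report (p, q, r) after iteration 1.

Iteration 1:
  p: GS value = (-5 - (-3)·1.000 - (-4)·1.000) / (9) = 0.222;  p ← (1−ω)·1.000 + ω·0.222 = 0.533
  q: GS value = (-10 - (4)·0.533 - (2)·1.000) / (9) = -1.570;  q ← (1−ω)·1.000 + ω·-1.570 = -0.542
  r: GS value = (7 - (3)·0.533 - (-3)·-0.542) / (8) = 0.472;  r ← (1−ω)·1.000 + ω·0.472 = 0.683

(0.533, -0.542, 0.683)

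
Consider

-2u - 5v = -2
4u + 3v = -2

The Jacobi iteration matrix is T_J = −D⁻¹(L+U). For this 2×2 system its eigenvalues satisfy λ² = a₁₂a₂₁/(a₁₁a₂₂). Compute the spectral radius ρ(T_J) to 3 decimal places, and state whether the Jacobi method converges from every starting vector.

1.826

a₁₂a₂₁/(a₁₁a₂₂) = (-5)·(4) / ((-2)·(3)) = 3.333333
ρ = √|3.333333| = √3.333333 = 1.826
ρ > 1, so Jacobi diverges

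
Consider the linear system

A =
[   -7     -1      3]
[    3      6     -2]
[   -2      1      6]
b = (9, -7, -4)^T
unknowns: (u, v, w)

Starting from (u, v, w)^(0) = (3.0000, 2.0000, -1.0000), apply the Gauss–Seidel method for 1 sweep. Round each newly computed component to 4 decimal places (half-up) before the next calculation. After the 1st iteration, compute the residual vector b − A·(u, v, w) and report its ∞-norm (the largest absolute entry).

Iteration 1:
  u = (9 - (-1)·2.0000 - (3)·-1.0000) / (-7) = -2.0000
  v = (-7 - (3)·-2.0000 - (-2)·-1.0000) / (6) = -0.5000
  w = (-4 - (-2)·-2.0000 - (1)·-0.5000) / (6) = -1.2500
Residual b − A·x = (-1.7500, -0.5000, 0.0000); ∞-norm = 1.7500

1.7500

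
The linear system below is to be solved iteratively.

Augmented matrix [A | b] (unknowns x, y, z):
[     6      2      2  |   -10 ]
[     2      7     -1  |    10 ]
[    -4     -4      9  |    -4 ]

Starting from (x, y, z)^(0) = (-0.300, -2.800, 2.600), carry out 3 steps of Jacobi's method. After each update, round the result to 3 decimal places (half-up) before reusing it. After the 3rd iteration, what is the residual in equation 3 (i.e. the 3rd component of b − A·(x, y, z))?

Iteration 1:
  x = (-10 - (2)·-2.800 - (2)·2.600) / (6) = -1.600
  y = (10 - (2)·-0.300 - (-1)·2.600) / (7) = 1.886
  z = (-4 - (-4)·-0.300 - (-4)·-2.800) / (9) = -1.822
Iteration 2:
  x = (-10 - (2)·1.886 - (2)·-1.822) / (6) = -1.688
  y = (10 - (2)·-1.600 - (-1)·-1.822) / (7) = 1.625
  z = (-4 - (-4)·-1.600 - (-4)·1.886) / (9) = -0.317
Iteration 3:
  x = (-10 - (2)·1.625 - (2)·-0.317) / (6) = -2.103
  y = (10 - (2)·-1.688 - (-1)·-0.317) / (7) = 1.866
  z = (-4 - (-4)·-1.688 - (-4)·1.625) / (9) = -0.472
Residual b − A·x = (-0.170, 0.672, -0.700)

-0.700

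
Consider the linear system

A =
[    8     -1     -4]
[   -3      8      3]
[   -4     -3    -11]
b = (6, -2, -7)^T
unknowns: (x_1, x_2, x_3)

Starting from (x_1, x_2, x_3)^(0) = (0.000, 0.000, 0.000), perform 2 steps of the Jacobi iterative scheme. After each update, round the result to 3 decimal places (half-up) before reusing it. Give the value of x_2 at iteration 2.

Iteration 1:
  x_1 = (6 - (-1)·0.000 - (-4)·0.000) / (8) = 0.750
  x_2 = (-2 - (-3)·0.000 - (3)·0.000) / (8) = -0.250
  x_3 = (-7 - (-4)·0.000 - (-3)·0.000) / (-11) = 0.636
Iteration 2:
  x_1 = (6 - (-1)·-0.250 - (-4)·0.636) / (8) = 1.037
  x_2 = (-2 - (-3)·0.750 - (3)·0.636) / (8) = -0.207
  x_3 = (-7 - (-4)·0.750 - (-3)·-0.250) / (-11) = 0.432

-0.207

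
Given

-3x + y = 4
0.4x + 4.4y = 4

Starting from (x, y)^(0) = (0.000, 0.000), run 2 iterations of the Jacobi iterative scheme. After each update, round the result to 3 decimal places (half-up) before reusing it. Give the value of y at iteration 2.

1.030

Iteration 1:
  x = (4 - (1)·0.000) / (-3) = -1.333
  y = (4 - (0.4)·0.000) / (4.4) = 0.909
Iteration 2:
  x = (4 - (1)·0.909) / (-3) = -1.030
  y = (4 - (0.4)·-1.333) / (4.4) = 1.030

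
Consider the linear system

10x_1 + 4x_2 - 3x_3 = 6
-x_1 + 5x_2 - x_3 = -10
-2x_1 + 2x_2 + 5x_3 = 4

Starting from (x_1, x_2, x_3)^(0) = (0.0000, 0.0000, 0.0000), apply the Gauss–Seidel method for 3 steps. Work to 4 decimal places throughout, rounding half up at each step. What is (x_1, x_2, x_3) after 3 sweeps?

Iteration 1:
  x_1 = (6 - (4)·0.0000 - (-3)·0.0000) / (10) = 0.6000
  x_2 = (-10 - (-1)·0.6000 - (-1)·0.0000) / (5) = -1.8800
  x_3 = (4 - (-2)·0.6000 - (2)·-1.8800) / (5) = 1.7920
Iteration 2:
  x_1 = (6 - (4)·-1.8800 - (-3)·1.7920) / (10) = 1.8896
  x_2 = (-10 - (-1)·1.8896 - (-1)·1.7920) / (5) = -1.2637
  x_3 = (4 - (-2)·1.8896 - (2)·-1.2637) / (5) = 2.0613
Iteration 3:
  x_1 = (6 - (4)·-1.2637 - (-3)·2.0613) / (10) = 1.7239
  x_2 = (-10 - (-1)·1.7239 - (-1)·2.0613) / (5) = -1.2430
  x_3 = (4 - (-2)·1.7239 - (2)·-1.2430) / (5) = 1.9868

(1.7239, -1.2430, 1.9868)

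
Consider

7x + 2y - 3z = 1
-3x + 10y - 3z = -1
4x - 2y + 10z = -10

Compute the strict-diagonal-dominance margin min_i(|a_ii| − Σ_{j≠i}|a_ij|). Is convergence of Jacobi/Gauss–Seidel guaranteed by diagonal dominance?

row 1: |7| − (2+3) = 2
row 2: |10| − (3+3) = 4
row 3: |10| − (4+2) = 4
minimum over rows = 2 → strictly diagonally dominant (convergence guaranteed)

2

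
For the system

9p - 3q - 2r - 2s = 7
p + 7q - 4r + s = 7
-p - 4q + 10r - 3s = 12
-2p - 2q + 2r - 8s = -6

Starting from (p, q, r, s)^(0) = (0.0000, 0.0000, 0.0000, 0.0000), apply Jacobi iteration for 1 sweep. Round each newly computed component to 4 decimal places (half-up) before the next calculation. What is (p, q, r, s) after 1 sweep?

Iteration 1:
  p = (7 - (-3)·0.0000 - (-2)·0.0000 - (-2)·0.0000) / (9) = 0.7778
  q = (7 - (1)·0.0000 - (-4)·0.0000 - (1)·0.0000) / (7) = 1.0000
  r = (12 - (-1)·0.0000 - (-4)·0.0000 - (-3)·0.0000) / (10) = 1.2000
  s = (-6 - (-2)·0.0000 - (-2)·0.0000 - (2)·0.0000) / (-8) = 0.7500

(0.7778, 1.0000, 1.2000, 0.7500)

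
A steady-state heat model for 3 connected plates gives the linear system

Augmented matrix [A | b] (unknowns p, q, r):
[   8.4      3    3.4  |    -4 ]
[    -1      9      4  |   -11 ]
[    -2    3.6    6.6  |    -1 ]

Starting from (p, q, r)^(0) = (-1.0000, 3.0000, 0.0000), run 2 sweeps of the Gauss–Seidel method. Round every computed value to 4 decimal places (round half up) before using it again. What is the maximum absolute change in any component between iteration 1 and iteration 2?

Iteration 1:
  p = (-4 - (3)·3.0000 - (3.4)·0.0000) / (8.4) = -1.5476
  q = (-11 - (-1)·-1.5476 - (4)·0.0000) / (9) = -1.3942
  r = (-1 - (-2)·-1.5476 - (3.6)·-1.3942) / (6.6) = 0.1400
Iteration 2:
  p = (-4 - (3)·-1.3942 - (3.4)·0.1400) / (8.4) = -0.0349
  q = (-11 - (-1)·-0.0349 - (4)·0.1400) / (9) = -1.2883
  r = (-1 - (-2)·-0.0349 - (3.6)·-1.2883) / (6.6) = 0.5406
Change: (1.5127, 0.1059, 0.4006) → max |·| = 1.5127

1.5127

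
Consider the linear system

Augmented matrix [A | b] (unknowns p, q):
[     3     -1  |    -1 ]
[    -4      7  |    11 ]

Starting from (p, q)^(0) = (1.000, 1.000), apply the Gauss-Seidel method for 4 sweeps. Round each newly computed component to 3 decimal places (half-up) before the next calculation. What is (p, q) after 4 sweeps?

Iteration 1:
  p = (-1 - (-1)·1.000) / (3) = 0.000
  q = (11 - (-4)·0.000) / (7) = 1.571
Iteration 2:
  p = (-1 - (-1)·1.571) / (3) = 0.190
  q = (11 - (-4)·0.190) / (7) = 1.680
Iteration 3:
  p = (-1 - (-1)·1.680) / (3) = 0.227
  q = (11 - (-4)·0.227) / (7) = 1.701
Iteration 4:
  p = (-1 - (-1)·1.701) / (3) = 0.234
  q = (11 - (-4)·0.234) / (7) = 1.705

(0.234, 1.705)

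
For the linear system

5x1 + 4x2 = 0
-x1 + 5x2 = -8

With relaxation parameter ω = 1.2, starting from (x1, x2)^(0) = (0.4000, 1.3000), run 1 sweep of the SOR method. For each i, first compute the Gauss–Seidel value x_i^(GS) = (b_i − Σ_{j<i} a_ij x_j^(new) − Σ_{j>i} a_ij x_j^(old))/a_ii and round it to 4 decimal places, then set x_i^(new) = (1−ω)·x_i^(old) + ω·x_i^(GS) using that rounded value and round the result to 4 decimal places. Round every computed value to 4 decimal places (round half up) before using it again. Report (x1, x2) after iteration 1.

(-1.3280, -2.4987)

Iteration 1:
  x1: GS value = (0 - (4)·1.3000) / (5) = -1.0400;  x1 ← (1−ω)·0.4000 + ω·-1.0400 = -1.3280
  x2: GS value = (-8 - (-1)·-1.3280) / (5) = -1.8656;  x2 ← (1−ω)·1.3000 + ω·-1.8656 = -2.4987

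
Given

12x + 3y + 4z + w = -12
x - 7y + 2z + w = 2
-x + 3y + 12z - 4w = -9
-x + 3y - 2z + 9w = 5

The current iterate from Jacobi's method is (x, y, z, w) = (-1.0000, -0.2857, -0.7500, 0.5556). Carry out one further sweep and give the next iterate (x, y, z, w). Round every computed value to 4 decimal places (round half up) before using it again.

One sweep:
  x = (-12 - (3)·-0.2857 - (4)·-0.7500 - (1)·0.5556) / (12) = -0.7249
  y = (2 - (1)·-1.0000 - (2)·-0.7500 - (1)·0.5556) / (-7) = -0.5635
  z = (-9 - (-1)·-1.0000 - (3)·-0.2857 - (-4)·0.5556) / (12) = -0.5767
  w = (5 - (-1)·-1.0000 - (3)·-0.2857 - (-2)·-0.7500) / (9) = 0.3730

(-0.7249, -0.5635, -0.5767, 0.3730)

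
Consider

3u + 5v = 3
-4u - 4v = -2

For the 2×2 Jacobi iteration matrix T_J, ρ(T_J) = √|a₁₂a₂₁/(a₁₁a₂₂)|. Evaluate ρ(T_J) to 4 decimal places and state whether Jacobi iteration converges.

1.2910

a₁₂a₂₁/(a₁₁a₂₂) = (5)·(-4) / ((3)·(-4)) = 1.666667
ρ = √|1.666667| = √1.666667 = 1.2910
ρ > 1, so Jacobi diverges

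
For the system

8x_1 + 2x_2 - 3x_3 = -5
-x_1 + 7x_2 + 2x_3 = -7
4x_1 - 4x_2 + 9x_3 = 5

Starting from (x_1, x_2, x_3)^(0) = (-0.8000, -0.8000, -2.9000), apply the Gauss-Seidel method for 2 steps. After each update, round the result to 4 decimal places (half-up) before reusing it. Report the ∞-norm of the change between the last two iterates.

Iteration 1:
  x_1 = (-5 - (2)·-0.8000 - (-3)·-2.9000) / (8) = -1.5125
  x_2 = (-7 - (-1)·-1.5125 - (2)·-2.9000) / (7) = -0.3875
  x_3 = (5 - (4)·-1.5125 - (-4)·-0.3875) / (9) = 1.0556
Iteration 2:
  x_1 = (-5 - (2)·-0.3875 - (-3)·1.0556) / (8) = -0.1323
  x_2 = (-7 - (-1)·-0.1323 - (2)·1.0556) / (7) = -1.3205
  x_3 = (5 - (4)·-0.1323 - (-4)·-1.3205) / (9) = 0.0275
Change: (1.3802, -0.9330, -1.0281) → max |·| = 1.3802

1.3802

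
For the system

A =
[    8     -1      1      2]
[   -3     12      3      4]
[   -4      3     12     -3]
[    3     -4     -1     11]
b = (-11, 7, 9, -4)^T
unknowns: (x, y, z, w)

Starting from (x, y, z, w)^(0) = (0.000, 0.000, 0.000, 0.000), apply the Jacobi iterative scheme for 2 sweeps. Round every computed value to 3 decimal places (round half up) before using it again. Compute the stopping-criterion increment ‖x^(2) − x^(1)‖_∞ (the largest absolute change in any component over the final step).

Iteration 1:
  x = (-11 - (-1)·0.000 - (1)·0.000 - (2)·0.000) / (8) = -1.375
  y = (7 - (-3)·0.000 - (3)·0.000 - (4)·0.000) / (12) = 0.583
  z = (9 - (-4)·0.000 - (3)·0.000 - (-3)·0.000) / (12) = 0.750
  w = (-4 - (3)·0.000 - (-4)·0.000 - (-1)·0.000) / (11) = -0.364
Iteration 2:
  x = (-11 - (-1)·0.583 - (1)·0.750 - (2)·-0.364) / (8) = -1.305
  y = (7 - (-3)·-1.375 - (3)·0.750 - (4)·-0.364) / (12) = 0.173
  z = (9 - (-4)·-1.375 - (3)·0.583 - (-3)·-0.364) / (12) = 0.055
  w = (-4 - (3)·-1.375 - (-4)·0.583 - (-1)·0.750) / (11) = 0.292
Change: (0.070, -0.410, -0.695, 0.656) → max |·| = 0.695

0.695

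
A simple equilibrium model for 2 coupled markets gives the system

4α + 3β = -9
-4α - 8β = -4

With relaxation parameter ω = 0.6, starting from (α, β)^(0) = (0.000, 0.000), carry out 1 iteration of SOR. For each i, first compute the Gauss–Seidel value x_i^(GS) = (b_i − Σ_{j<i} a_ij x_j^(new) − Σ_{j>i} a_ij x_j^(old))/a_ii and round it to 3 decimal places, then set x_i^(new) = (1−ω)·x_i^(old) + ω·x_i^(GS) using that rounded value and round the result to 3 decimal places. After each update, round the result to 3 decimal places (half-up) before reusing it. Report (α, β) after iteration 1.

(-1.350, 0.705)

Iteration 1:
  α: GS value = (-9 - (3)·0.000) / (4) = -2.250;  α ← (1−ω)·0.000 + ω·-2.250 = -1.350
  β: GS value = (-4 - (-4)·-1.350) / (-8) = 1.175;  β ← (1−ω)·0.000 + ω·1.175 = 0.705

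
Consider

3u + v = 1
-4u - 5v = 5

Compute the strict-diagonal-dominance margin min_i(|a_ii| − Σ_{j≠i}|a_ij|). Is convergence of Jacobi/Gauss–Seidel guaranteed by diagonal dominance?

1

row 1: |3| − (1) = 2
row 2: |-5| − (4) = 1
minimum over rows = 1 → strictly diagonally dominant (convergence guaranteed)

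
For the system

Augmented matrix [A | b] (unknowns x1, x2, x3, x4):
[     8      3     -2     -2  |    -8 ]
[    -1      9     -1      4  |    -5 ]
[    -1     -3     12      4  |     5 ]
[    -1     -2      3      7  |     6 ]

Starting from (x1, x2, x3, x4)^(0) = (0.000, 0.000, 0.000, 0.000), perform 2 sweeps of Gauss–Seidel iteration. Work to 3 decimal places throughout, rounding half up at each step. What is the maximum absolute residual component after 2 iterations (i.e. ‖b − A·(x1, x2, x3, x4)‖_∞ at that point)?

0.488

Iteration 1:
  x1 = (-8 - (3)·0.000 - (-2)·0.000 - (-2)·0.000) / (8) = -1.000
  x2 = (-5 - (-1)·-1.000 - (-1)·0.000 - (4)·0.000) / (9) = -0.667
  x3 = (5 - (-1)·-1.000 - (-3)·-0.667 - (4)·0.000) / (12) = 0.167
  x4 = (6 - (-1)·-1.000 - (-2)·-0.667 - (3)·0.167) / (7) = 0.452
Iteration 2:
  x1 = (-8 - (3)·-0.667 - (-2)·0.167 - (-2)·0.452) / (8) = -0.595
  x2 = (-5 - (-1)·-0.595 - (-1)·0.167 - (4)·0.452) / (9) = -0.804
  x3 = (5 - (-1)·-0.595 - (-3)·-0.804 - (4)·0.452) / (12) = 0.015
  x4 = (6 - (-1)·-0.595 - (-2)·-0.804 - (3)·0.015) / (7) = 0.536
Residual b − A·x = (0.274, -0.488, -0.331, 0.000); ∞-norm = 0.488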